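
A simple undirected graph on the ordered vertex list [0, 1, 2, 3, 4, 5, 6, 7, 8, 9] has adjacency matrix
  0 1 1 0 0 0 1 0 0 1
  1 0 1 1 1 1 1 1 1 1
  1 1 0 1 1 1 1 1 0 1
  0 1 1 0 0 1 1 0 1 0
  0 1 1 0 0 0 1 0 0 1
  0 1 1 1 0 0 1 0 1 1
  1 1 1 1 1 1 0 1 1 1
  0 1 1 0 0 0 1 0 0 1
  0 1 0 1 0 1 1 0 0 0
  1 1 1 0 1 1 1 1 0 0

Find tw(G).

A width-4 tree decomposition is:
Bags: B1 = {1, 2, 4, 6, 9}  B2 = {1, 2, 6, 7, 9}  B3 = {1, 2, 5, 6, 9}  B4 = {1, 2, 3, 5, 6}  B5 = {0, 1, 2, 6, 9}  B6 = {1, 3, 5, 6, 8}
Tree: B1–B2, B2–B3, B3–B4, B2–B5, B4–B6
The largest bag has 5 vertices, giving width 4; this decomposition certifies tw(G) ≤ 4. On the other hand G contains the 5-clique {1, 3, 5, 6, 8}. A clique must lie in a single bag of any decomposition, so no decomposition can have width below 4. Hence tw(G) = 4 exactly.

4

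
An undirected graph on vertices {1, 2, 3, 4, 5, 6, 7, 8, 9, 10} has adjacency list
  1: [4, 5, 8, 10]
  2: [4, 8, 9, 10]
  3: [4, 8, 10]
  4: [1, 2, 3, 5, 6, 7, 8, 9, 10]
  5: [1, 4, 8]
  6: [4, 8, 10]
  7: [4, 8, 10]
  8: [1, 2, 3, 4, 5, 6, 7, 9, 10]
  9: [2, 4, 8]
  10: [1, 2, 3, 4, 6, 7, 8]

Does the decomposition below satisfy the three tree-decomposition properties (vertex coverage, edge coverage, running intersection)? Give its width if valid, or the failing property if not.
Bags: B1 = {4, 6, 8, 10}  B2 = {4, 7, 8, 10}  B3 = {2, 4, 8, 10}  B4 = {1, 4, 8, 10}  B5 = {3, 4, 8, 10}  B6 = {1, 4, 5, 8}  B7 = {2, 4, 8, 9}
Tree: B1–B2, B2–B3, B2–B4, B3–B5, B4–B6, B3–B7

Yes; width 3.

Checking the three conditions: (i) the bags cover all of {1, 2, 3, 4, 5, 6, 7, 8, 9, 10}; (ii) for each edge, some bag contains both endpoints; (iii) the bags containing any fixed vertex form a subtree. All hold, so the decomposition is valid with width 4 − 1 = 3.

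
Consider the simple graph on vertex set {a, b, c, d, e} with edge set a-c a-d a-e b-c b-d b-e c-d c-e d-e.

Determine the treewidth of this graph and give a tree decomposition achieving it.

Every bag has size at most 4, so the width is 4 − 1 = 3 and tw(G) ≤ 3. Conversely, {a, c, d, e} is a clique of size 4, and the vertices of any clique must share a bag in every tree decomposition; so some bag has ≥ 4 vertices and tw(G) ≥ 3. Therefore the treewidth is 3.

Treewidth 3.
One optimal decomposition is:
Bags: B1 = {b, c, d, e}  B2 = {a, c, d, e}
Tree: B1–B2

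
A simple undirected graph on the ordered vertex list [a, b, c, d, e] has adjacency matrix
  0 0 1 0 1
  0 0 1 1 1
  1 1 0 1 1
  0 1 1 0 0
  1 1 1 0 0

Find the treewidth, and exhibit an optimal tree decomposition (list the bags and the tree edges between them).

Each bag holds 3 vertices, so the decomposition has width 2, which upper-bounds the treewidth. Conversely, {b, c, d} is a clique of size 3, and the vertices of any clique must share a bag in every tree decomposition; so some bag has ≥ 3 vertices and tw(G) ≥ 2. The upper and lower bounds meet at 2, so that is the treewidth.

Treewidth 2.
Bags: B1 = {b, c, e}  B2 = {b, c, d}  B3 = {a, c, e}
Tree: B1–B2, B1–B3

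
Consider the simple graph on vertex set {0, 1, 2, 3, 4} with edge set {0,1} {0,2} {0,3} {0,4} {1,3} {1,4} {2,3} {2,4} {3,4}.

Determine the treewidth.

A width-3 tree decomposition is:
Bags: B1 = {0, 1, 3, 4}  B2 = {0, 2, 3, 4}
Tree: B1–B2
The largest bag has 4 vertices, giving width 3; this decomposition certifies tw(G) ≤ 3. Conversely, {0, 1, 3, 4} is a clique of size 4, and the vertices of any clique must share a bag in every tree decomposition; so some bag has ≥ 4 vertices and tw(G) ≥ 3. Therefore the treewidth is 3.

3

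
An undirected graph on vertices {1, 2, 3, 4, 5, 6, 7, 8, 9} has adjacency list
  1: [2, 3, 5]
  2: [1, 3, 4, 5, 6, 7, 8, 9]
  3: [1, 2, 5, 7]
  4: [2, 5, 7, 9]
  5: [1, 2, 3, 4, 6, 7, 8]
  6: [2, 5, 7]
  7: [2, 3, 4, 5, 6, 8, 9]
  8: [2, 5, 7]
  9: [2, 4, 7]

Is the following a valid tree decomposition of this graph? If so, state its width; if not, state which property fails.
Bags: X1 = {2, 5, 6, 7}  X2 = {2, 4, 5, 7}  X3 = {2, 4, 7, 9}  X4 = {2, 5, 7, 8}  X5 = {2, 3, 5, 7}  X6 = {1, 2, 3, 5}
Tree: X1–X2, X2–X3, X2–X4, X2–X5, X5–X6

Yes; width 3.

Checking the three conditions: (i) the bags cover all of {1, 2, 3, 4, 5, 6, 7, 8, 9}; (ii) for each edge, some bag contains both endpoints; (iii) the bags containing any fixed vertex form a subtree. All hold, so the decomposition is valid with width 4 − 1 = 3.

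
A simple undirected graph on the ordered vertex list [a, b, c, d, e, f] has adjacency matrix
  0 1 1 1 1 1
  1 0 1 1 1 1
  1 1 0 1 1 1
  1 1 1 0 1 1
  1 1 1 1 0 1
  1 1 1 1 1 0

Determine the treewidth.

A width-5 tree decomposition is:
Bags: B1 = {a, b, c, d, e, f}
Tree: (single bag)
A single bag containing all 6 vertices is trivially a valid decomposition of width 5. For the lower bound, the 6 vertices {a, b, c, d, e, f} are pairwise adjacent, and any tree decomposition puts a clique entirely inside one bag — forcing width ≥ 5. Combining the bounds, tw(G) = 5.

5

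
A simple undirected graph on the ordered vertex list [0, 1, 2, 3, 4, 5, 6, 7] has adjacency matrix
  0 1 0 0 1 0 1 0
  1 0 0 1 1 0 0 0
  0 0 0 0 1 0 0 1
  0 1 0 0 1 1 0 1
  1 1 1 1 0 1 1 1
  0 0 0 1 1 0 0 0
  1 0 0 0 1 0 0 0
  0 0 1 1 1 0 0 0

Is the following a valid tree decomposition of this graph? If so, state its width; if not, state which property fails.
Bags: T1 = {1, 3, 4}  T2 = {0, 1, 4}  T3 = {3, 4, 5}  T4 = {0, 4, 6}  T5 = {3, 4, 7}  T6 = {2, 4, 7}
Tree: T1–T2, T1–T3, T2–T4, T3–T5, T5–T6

Checking the three conditions: (i) the bags cover all of {0, 1, 2, 3, 4, 5, 6, 7}; (ii) for each edge, some bag contains both endpoints; (iii) the bags containing any fixed vertex form a subtree. All hold, so the decomposition is valid with width 3 − 1 = 2.

Yes; width 2.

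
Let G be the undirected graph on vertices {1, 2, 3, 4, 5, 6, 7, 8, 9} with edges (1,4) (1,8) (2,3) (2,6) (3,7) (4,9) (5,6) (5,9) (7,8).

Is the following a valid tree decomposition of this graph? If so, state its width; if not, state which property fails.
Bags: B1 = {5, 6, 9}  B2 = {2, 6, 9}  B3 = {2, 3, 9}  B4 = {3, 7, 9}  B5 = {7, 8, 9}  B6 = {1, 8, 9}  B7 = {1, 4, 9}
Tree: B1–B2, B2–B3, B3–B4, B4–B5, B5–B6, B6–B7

Checking the three conditions: (i) the bags cover all of {1, 2, 3, 4, 5, 6, 7, 8, 9}; (ii) for each edge, some bag contains both endpoints; (iii) the bags containing any fixed vertex form a subtree. All hold, so the decomposition is valid with width 3 − 1 = 2.

Yes; width 2.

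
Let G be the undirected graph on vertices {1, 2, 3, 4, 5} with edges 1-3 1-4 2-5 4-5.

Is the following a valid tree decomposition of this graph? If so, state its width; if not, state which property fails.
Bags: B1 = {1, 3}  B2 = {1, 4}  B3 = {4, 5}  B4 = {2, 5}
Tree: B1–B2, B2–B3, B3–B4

Every vertex of G appears in some bag (union = {1, 2, 3, 4, 5}); every edge is covered by a bag; and for each vertex v the set of bags containing v is connected in the bag tree. The decomposition is therefore valid. The largest bag has 2 vertices, so the width is 1.

Yes; width 1.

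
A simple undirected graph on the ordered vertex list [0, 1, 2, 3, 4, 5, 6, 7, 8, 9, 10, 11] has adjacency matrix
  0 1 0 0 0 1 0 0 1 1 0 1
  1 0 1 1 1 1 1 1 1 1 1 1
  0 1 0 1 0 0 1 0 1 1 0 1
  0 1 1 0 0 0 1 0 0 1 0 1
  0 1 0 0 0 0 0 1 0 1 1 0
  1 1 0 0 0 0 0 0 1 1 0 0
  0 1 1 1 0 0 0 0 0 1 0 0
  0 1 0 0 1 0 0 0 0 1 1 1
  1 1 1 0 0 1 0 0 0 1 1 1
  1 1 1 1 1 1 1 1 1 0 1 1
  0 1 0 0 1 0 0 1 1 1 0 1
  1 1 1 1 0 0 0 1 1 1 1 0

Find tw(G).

4

A width-4 tree decomposition is:
Bags: B1 = {1, 2, 8, 9, 11}  B2 = {1, 8, 9, 10, 11}  B3 = {1, 2, 3, 9, 11}  B4 = {0, 1, 8, 9, 11}  B5 = {1, 7, 9, 10, 11}  B6 = {0, 1, 5, 8, 9}  B7 = {1, 2, 3, 6, 9}  B8 = {1, 4, 7, 9, 10}
Tree: B1–B2, B1–B3, B2–B4, B2–B5, B4–B6, B3–B7, B5–B8
The largest bag has 5 vertices, giving width 4; this decomposition certifies tw(G) ≤ 4. Conversely, {0, 1, 8, 9, 11} is a clique of size 5, and the vertices of any clique must share a bag in every tree decomposition; so some bag has ≥ 5 vertices and tw(G) ≥ 4. Therefore the treewidth is 4.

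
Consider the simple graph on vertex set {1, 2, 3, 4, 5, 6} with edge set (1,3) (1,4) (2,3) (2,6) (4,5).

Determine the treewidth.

A width-1 tree decomposition is:
Bags: B1 = {2, 6}  B2 = {2, 3}  B3 = {1, 3}  B4 = {1, 4}  B5 = {4, 5}
Tree: B1–B2, B2–B3, B3–B4, B4–B5
Every bag has size at most 2, so the width is 2 − 1 = 1 and tw(G) ≤ 1. Any graph with an edge has treewidth ≥ 1, and G has the edge 6–2. Combining the bounds, tw(G) = 1.

1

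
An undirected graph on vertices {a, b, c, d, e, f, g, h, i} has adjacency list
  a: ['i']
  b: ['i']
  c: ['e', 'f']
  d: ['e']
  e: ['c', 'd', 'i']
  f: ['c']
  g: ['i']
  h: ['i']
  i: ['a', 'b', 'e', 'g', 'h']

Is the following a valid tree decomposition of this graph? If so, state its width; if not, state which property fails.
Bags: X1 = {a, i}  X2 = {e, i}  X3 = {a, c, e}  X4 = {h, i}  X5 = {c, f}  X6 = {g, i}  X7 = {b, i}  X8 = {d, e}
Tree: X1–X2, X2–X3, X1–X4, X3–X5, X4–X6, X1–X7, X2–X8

A tree decomposition must satisfy three properties: every vertex lies in some bag; for every edge, both endpoints lie together in some bag; and for every vertex, the bags containing it form a connected subtree. Here bags containing vertex a are not connected in the tree, so the decomposition is invalid.

No — bags containing vertex a are not connected in the tree.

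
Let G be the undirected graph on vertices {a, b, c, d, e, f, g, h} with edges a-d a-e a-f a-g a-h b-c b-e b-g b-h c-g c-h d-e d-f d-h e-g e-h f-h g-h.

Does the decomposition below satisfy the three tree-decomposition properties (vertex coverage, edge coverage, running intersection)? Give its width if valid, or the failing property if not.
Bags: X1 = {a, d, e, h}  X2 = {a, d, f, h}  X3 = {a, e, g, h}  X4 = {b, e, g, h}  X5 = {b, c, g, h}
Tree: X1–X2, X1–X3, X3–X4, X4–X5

Vertex coverage: the bags together contain {a, b, c, d, e, f, g, h}, the full vertex set. Edge coverage: each edge of G has both endpoints in at least one bag. Running intersection: for every vertex, the bags containing it form a connected subtree. All three properties hold, so this is a valid tree decomposition of width max|bag| − 1 = 3, and hence tw(G) ≤ 3.

Yes; width 3.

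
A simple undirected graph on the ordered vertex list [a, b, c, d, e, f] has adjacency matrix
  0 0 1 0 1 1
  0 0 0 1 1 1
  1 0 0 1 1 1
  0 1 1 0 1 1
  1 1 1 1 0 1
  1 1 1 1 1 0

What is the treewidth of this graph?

3

A width-3 tree decomposition is:
Bags: B1 = {b, d, e, f}  B2 = {c, d, e, f}  B3 = {a, c, e, f}
Tree: B1–B2, B2–B3
The largest bag has 4 vertices, giving width 3; this decomposition certifies tw(G) ≤ 3. Conversely, {c, d, e, f} is a clique of size 4, and the vertices of any clique must share a bag in every tree decomposition; so some bag has ≥ 4 vertices and tw(G) ≥ 3. Therefore the treewidth is 3.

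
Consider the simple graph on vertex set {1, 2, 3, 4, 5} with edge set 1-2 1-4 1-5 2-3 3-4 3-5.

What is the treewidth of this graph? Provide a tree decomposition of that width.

Each bag holds 3 vertices, so the decomposition has width 2, which upper-bounds the treewidth. The edges 1–2–3–4–1 form a cycle, so G is not a tree and its treewidth is at least 2. Therefore the treewidth is 2.

Treewidth 2.
One such decomposition:
Bags: B1 = {1, 2, 3}  B2 = {1, 3, 4}  B3 = {1, 3, 5}
Tree: B1–B2, B2–B3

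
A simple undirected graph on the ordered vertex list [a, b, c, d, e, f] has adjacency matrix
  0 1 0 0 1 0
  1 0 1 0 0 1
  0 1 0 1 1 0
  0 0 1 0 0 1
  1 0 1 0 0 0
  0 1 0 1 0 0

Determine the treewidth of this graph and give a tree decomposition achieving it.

Treewidth 2.
One such decomposition:
Bags: B1 = {b, d, f}  B2 = {b, c, d}  B3 = {a, b, c}  B4 = {a, c, e}
Tree: B1–B2, B2–B3, B3–B4

Every bag has size at most 3, so the width is 3 − 1 = 2 and tw(G) ≤ 2. Since f–d–c–b–f is a cycle in G, G is not acyclic. Forests are exactly the graphs of treewidth ≤ 1, so tw(G) ≥ 2. Hence tw(G) = 2 exactly.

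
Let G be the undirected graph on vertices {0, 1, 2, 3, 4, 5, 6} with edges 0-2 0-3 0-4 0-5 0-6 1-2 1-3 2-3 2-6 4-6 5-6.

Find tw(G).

A width-2 tree decomposition is:
Bags: B1 = {0, 4, 6}  B2 = {0, 2, 6}  B3 = {0, 5, 6}  B4 = {0, 2, 3}  B5 = {1, 2, 3}
Tree: B1–B2, B2–B3, B2–B4, B4–B5
The largest bag has 3 vertices, giving width 2; this decomposition certifies tw(G) ≤ 2. Conversely, {0, 2, 3} is a clique of size 3, and the vertices of any clique must share a bag in every tree decomposition; so some bag has ≥ 3 vertices and tw(G) ≥ 2. The upper and lower bounds meet at 2, so that is the treewidth.

2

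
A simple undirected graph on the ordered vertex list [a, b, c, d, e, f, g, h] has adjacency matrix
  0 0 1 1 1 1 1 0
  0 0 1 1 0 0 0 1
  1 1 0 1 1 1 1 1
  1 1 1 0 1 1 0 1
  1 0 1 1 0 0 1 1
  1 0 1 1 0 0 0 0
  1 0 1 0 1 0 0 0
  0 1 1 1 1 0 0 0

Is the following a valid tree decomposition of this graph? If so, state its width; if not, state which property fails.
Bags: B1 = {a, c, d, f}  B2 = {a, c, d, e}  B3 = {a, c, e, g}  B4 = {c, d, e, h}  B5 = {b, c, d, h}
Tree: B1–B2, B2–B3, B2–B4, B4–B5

Yes; width 3.

Every vertex of G appears in some bag (union = {a, b, c, d, e, f, g, h}); every edge is covered by a bag; and for each vertex v the set of bags containing v is connected in the bag tree. The decomposition is therefore valid. The largest bag has 4 vertices, so the width is 3.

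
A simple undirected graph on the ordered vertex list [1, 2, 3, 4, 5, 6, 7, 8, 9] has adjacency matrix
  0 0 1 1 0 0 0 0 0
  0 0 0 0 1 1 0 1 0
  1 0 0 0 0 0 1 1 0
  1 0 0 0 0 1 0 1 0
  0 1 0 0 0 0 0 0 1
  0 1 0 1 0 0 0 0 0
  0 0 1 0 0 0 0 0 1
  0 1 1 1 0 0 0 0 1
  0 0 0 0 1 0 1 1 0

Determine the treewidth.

A width-3 tree decomposition is:
Bags: B1 = {1, 3, 7, 9}  B2 = {1, 3, 8, 9}  B3 = {1, 4, 8, 9}  B4 = {4, 5, 8, 9}  B5 = {2, 4, 5, 8}  B6 = {2, 4, 5, 6}
Tree: B1–B2, B2–B3, B3–B4, B4–B5, B5–B6
Each bag holds 4 vertices, so the decomposition has width 3, which upper-bounds the treewidth. For the lower bound: the 4 vertex sets {1,3,7}, {9}, {8}, {2,4,5,6} are disjoint, each induces a connected subgraph, and every pair is joined by at least one edge of G. Contracting each set to a single vertex therefore yields K_{4} as a minor, and since treewidth is minor-monotone, tw(G) ≥ tw(K_{4}) = 3. The upper and lower bounds meet at 3, so that is the treewidth.

3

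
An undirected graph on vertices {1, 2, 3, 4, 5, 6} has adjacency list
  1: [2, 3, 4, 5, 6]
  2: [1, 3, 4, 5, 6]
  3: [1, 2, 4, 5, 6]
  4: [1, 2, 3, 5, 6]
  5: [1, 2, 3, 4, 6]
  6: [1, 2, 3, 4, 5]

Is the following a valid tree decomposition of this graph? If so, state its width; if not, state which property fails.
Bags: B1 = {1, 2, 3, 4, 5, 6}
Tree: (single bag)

Every vertex of G appears in some bag (union = {1, 2, 3, 4, 5, 6}); every edge is covered by a bag; and for each vertex v the set of bags containing v is connected in the bag tree. The decomposition is therefore valid. The largest bag has 6 vertices, so the width is 5.

Yes; width 5.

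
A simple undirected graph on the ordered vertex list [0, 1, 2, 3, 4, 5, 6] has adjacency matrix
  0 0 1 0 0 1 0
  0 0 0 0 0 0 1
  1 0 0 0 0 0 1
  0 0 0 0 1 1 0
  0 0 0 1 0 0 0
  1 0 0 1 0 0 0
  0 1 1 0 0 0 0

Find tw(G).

A width-1 tree decomposition is:
Bags: B1 = {1, 6}  B2 = {2, 6}  B3 = {0, 2}  B4 = {0, 5}  B5 = {3, 5}  B6 = {3, 4}
Tree: B1–B2, B2–B3, B3–B4, B4–B5, B5–B6
The largest bag has 2 vertices, giving width 1; this decomposition certifies tw(G) ≤ 1. Since G has at least one edge (e.g. 1–6), it is not an edgeless graph, so tw(G) ≥ 1. Therefore the treewidth is 1.

1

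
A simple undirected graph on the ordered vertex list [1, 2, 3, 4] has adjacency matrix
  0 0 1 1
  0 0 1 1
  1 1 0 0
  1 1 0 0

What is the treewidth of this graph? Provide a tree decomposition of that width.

Treewidth 2.
Bags: B1 = {1, 2, 4}  B2 = {1, 2, 3}
Tree: B1–B2

Each bag holds 3 vertices, so the decomposition has width 2, which upper-bounds the treewidth. The edges 1–4–2–3–1 form a cycle, so G is not a tree and its treewidth is at least 2. Therefore the treewidth is 2.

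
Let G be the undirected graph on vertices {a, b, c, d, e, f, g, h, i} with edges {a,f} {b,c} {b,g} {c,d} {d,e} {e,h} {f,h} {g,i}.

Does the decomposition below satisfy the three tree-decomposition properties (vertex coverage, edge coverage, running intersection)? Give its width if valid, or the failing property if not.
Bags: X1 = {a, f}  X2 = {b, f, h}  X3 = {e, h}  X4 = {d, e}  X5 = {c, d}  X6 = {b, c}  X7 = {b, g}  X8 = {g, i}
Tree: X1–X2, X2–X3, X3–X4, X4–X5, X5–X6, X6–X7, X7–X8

No — bags containing vertex b are not connected in the tree.

A tree decomposition must satisfy three properties: every vertex lies in some bag; for every edge, both endpoints lie together in some bag; and for every vertex, the bags containing it form a connected subtree. Here bags containing vertex b are not connected in the tree, so the decomposition is invalid.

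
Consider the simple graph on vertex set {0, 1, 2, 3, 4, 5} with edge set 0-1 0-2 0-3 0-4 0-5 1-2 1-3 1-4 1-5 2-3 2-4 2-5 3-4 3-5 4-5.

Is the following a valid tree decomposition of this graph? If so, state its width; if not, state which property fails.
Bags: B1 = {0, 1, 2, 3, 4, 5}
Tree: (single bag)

Yes; width 5.

Checking the three conditions: (i) the bags cover all of {0, 1, 2, 3, 4, 5}; (ii) for each edge, some bag contains both endpoints; (iii) the bags containing any fixed vertex form a subtree. All hold, so the decomposition is valid with width 6 − 1 = 5.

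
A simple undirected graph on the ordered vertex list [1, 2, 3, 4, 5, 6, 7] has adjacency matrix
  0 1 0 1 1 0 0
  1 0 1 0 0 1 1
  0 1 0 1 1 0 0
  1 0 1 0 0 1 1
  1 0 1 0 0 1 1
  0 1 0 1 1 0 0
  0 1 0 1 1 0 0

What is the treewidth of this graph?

A width-3 tree decomposition is:
Bags: B1 = {2, 3, 4, 5}  B2 = {2, 4, 5, 7}  B3 = {2, 4, 5, 6}  B4 = {1, 2, 4, 5}
Tree: B1–B2, B2–B3, B3–B4
Each bag holds 4 vertices, so the decomposition has width 3, which upper-bounds the treewidth. For the lower bound: the 4 vertex sets {3,5}, {4,7}, {2}, {6} are disjoint, each induces a connected subgraph, and every pair is joined by at least one edge of G. Contracting each set to a single vertex therefore yields K_{4} as a minor, and since treewidth is minor-monotone, tw(G) ≥ tw(K_{4}) = 3. Therefore the treewidth is 3.

3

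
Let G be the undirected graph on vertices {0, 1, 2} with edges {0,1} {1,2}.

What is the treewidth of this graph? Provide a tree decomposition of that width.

The largest bag has 2 vertices, giving width 1; this decomposition certifies tw(G) ≤ 1. Any graph with an edge has treewidth ≥ 1, and G has the edge 1–0. The upper and lower bounds meet at 1, so that is the treewidth.

Treewidth 1.
One such decomposition:
Bags: B1 = {0, 1}  B2 = {1, 2}
Tree: B1–B2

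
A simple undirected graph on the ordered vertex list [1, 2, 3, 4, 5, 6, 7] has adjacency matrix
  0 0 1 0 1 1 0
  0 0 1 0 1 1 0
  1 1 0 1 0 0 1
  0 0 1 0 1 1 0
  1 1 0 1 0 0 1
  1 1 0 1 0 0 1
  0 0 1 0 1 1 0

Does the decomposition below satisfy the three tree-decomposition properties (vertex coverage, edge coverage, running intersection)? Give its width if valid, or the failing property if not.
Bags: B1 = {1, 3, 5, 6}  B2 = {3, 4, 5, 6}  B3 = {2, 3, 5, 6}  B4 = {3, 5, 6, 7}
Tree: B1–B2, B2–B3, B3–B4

Checking the three conditions: (i) the bags cover all of {1, 2, 3, 4, 5, 6, 7}; (ii) for each edge, some bag contains both endpoints; (iii) the bags containing any fixed vertex form a subtree. All hold, so the decomposition is valid with width 4 − 1 = 3.

Yes; width 3.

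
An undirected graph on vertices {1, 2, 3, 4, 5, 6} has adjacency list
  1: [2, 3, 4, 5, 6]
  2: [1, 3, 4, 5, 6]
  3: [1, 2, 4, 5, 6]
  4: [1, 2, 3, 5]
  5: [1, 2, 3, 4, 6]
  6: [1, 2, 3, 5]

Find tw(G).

4

A width-4 tree decomposition is:
Bags: B1 = {1, 2, 3, 5, 6}  B2 = {1, 2, 3, 4, 5}
Tree: B1–B2
Each bag holds 5 vertices, so the decomposition has width 4, which upper-bounds the treewidth. On the other hand G contains the 5-clique {1, 2, 3, 4, 5}. A clique must lie in a single bag of any decomposition, so no decomposition can have width below 4. Combining the bounds, tw(G) = 4.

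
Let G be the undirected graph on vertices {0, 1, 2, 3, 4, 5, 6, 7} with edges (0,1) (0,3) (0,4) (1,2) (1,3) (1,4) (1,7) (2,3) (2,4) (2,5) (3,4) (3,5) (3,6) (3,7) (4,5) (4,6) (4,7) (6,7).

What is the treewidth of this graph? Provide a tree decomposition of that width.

Each bag holds 4 vertices, so the decomposition has width 3, which upper-bounds the treewidth. Conversely, {0, 1, 3, 4} is a clique of size 4, and the vertices of any clique must share a bag in every tree decomposition; so some bag has ≥ 4 vertices and tw(G) ≥ 3. Hence tw(G) = 3 exactly.

Treewidth 3.
Bags: B1 = {0, 1, 3, 4}  B2 = {1, 2, 3, 4}  B3 = {1, 3, 4, 7}  B4 = {2, 3, 4, 5}  B5 = {3, 4, 6, 7}
Tree: B1–B2, B2–B3, B2–B4, B3–B5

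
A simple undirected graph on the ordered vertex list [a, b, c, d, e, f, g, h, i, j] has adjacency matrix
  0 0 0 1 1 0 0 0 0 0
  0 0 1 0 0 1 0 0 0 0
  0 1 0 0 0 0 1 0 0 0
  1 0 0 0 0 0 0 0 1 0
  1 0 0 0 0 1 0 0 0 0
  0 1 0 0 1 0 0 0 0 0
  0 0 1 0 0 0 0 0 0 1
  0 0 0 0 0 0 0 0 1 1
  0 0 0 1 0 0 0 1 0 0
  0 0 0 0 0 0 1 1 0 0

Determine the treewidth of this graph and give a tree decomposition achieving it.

Treewidth 2.
Bags: B1 = {b, c, g}  B2 = {b, f, g}  B3 = {e, f, g}  B4 = {a, e, g}  B5 = {a, d, g}  B6 = {d, g, i}  B7 = {g, h, i}  B8 = {g, h, j}
Tree: B1–B2, B2–B3, B3–B4, B4–B5, B5–B6, B6–B7, B7–B8

The largest bag has 3 vertices, giving width 2; this decomposition certifies tw(G) ≤ 2. The edges g–c–b–f–e–a–d–i–h–j–g form a cycle, so G is not a tree and its treewidth is at least 2. Hence tw(G) = 2 exactly.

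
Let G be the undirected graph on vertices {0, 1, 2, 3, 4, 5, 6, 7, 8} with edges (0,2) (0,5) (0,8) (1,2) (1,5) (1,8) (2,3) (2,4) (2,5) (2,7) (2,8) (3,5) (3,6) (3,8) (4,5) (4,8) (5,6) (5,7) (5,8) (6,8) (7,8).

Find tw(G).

A width-3 tree decomposition is:
Bags: B1 = {2, 4, 5, 8}  B2 = {2, 3, 5, 8}  B3 = {3, 5, 6, 8}  B4 = {2, 5, 7, 8}  B5 = {0, 2, 5, 8}  B6 = {1, 2, 5, 8}
Tree: B1–B2, B2–B3, B1–B4, B2–B5, B5–B6
The largest bag has 4 vertices, giving width 3; this decomposition certifies tw(G) ≤ 3. For the lower bound, the 4 vertices {0, 2, 5, 8} are pairwise adjacent, and any tree decomposition puts a clique entirely inside one bag — forcing width ≥ 3. Hence tw(G) = 3 exactly.

3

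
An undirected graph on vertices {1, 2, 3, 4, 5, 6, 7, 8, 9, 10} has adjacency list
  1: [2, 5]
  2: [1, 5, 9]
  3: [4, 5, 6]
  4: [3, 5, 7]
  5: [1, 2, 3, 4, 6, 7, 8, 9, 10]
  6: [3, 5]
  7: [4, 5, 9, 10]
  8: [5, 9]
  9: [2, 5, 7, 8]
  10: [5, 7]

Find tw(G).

A width-2 tree decomposition is:
Bags: B1 = {5, 7, 9}  B2 = {4, 5, 7}  B3 = {5, 8, 9}  B4 = {3, 4, 5}  B5 = {3, 5, 6}  B6 = {2, 5, 9}  B7 = {5, 7, 10}  B8 = {1, 2, 5}
Tree: B1–B2, B1–B3, B2–B4, B4–B5, B3–B6, B2–B7, B6–B8
Each bag holds 3 vertices, so the decomposition has width 2, which upper-bounds the treewidth. For the lower bound, the 3 vertices {1, 2, 5} are pairwise adjacent, and any tree decomposition puts a clique entirely inside one bag — forcing width ≥ 2. The upper and lower bounds meet at 2, so that is the treewidth.

2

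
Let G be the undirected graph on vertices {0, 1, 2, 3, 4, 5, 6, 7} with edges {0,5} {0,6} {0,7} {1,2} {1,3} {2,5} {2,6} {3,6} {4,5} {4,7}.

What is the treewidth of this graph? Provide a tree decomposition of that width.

Treewidth 2.
One such decomposition:
Bags: B1 = {1, 2, 3}  B2 = {2, 3, 6}  B3 = {2, 5, 6}  B4 = {0, 5, 6}  B5 = {0, 4, 5}  B6 = {0, 4, 7}
Tree: B1–B2, B2–B3, B3–B4, B4–B5, B5–B6

Every bag has size at most 3, so the width is 3 − 1 = 2 and tw(G) ≤ 2. For the lower bound, G contains the cycle 1–3–6–2–1, so G is not a forest; only forests have treewidth ≤ 1, hence tw(G) ≥ 2. Hence tw(G) = 2 exactly.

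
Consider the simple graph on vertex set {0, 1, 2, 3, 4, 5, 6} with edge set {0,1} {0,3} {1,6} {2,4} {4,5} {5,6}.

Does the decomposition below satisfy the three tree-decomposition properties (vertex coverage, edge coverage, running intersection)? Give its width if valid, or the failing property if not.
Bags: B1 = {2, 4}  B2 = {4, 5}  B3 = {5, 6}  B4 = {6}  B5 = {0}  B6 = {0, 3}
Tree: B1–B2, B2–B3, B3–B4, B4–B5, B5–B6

No — vertex 1 appears in no bag.

A tree decomposition must satisfy three properties: every vertex lies in some bag; for every edge, both endpoints lie together in some bag; and for every vertex, the bags containing it form a connected subtree. Here vertex 1 appears in no bag, so the decomposition is invalid.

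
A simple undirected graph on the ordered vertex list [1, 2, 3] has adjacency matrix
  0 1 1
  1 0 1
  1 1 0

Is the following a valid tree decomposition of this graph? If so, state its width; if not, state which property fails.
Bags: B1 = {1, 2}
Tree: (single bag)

No — vertex 3 appears in no bag.

A tree decomposition must satisfy three properties: every vertex lies in some bag; for every edge, both endpoints lie together in some bag; and for every vertex, the bags containing it form a connected subtree. Here vertex 3 appears in no bag, so the decomposition is invalid.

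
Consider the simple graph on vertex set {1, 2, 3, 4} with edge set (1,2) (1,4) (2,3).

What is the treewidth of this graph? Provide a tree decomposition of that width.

Every bag has size at most 2, so the width is 2 − 1 = 1 and tw(G) ≤ 1. G has an edge, so its treewidth is at least 1. Combining the bounds, tw(G) = 1.

Treewidth 1.
Bags: B1 = {1, 2}  B2 = {2, 3}  B3 = {1, 4}
Tree: B1–B2, B1–B3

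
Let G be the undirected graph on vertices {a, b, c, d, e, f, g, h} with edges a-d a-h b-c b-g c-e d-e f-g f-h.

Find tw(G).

2

A width-2 tree decomposition is:
Bags: B1 = {b, f, g}  B2 = {b, c, f}  B3 = {c, e, f}  B4 = {d, e, f}  B5 = {a, d, f}  B6 = {a, f, h}
Tree: B1–B2, B2–B3, B3–B4, B4–B5, B5–B6
Each bag holds 3 vertices, so the decomposition has width 2, which upper-bounds the treewidth. The edges f–g–b–c–e–d–a–h–f form a cycle, so G is not a tree and its treewidth is at least 2. Therefore the treewidth is 2.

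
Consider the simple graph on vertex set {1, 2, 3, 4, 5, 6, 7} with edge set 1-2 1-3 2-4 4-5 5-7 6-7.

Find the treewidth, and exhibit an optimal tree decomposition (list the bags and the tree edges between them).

Treewidth 1.
One such decomposition:
Bags: B1 = {1, 3}  B2 = {1, 2}  B3 = {2, 4}  B4 = {4, 5}  B5 = {5, 7}  B6 = {6, 7}
Tree: B1–B2, B2–B3, B3–B4, B4–B5, B5–B6

The largest bag has 2 vertices, giving width 1; this decomposition certifies tw(G) ≤ 1. Any graph with an edge has treewidth ≥ 1, and G has the edge 3–1. Therefore the treewidth is 1.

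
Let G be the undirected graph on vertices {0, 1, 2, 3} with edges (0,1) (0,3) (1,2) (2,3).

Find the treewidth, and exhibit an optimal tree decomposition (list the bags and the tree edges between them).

Treewidth 2.
One optimal decomposition is:
Bags: B1 = {0, 1, 2}  B2 = {0, 2, 3}
Tree: B1–B2

The largest bag has 3 vertices, giving width 2; this decomposition certifies tw(G) ≤ 2. Since 0–1–2–3–0 is a cycle in G, G is not acyclic. Forests are exactly the graphs of treewidth ≤ 1, so tw(G) ≥ 2. Hence tw(G) = 2 exactly.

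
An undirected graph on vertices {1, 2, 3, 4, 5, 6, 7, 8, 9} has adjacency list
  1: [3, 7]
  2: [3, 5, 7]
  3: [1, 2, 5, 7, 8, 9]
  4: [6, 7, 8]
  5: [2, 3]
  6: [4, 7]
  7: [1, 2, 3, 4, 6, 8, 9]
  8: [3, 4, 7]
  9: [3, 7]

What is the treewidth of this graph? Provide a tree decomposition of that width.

Treewidth 2.
One such decomposition:
Bags: B1 = {4, 7, 8}  B2 = {3, 7, 8}  B3 = {3, 7, 9}  B4 = {1, 3, 7}  B5 = {4, 6, 7}  B6 = {2, 3, 7}  B7 = {2, 3, 5}
Tree: B1–B2, B2–B3, B3–B4, B1–B5, B4–B6, B6–B7

The largest bag has 3 vertices, giving width 2; this decomposition certifies tw(G) ≤ 2. On the other hand G contains the 3-clique {2, 3, 5}. A clique must lie in a single bag of any decomposition, so no decomposition can have width below 2. Hence tw(G) = 2 exactly.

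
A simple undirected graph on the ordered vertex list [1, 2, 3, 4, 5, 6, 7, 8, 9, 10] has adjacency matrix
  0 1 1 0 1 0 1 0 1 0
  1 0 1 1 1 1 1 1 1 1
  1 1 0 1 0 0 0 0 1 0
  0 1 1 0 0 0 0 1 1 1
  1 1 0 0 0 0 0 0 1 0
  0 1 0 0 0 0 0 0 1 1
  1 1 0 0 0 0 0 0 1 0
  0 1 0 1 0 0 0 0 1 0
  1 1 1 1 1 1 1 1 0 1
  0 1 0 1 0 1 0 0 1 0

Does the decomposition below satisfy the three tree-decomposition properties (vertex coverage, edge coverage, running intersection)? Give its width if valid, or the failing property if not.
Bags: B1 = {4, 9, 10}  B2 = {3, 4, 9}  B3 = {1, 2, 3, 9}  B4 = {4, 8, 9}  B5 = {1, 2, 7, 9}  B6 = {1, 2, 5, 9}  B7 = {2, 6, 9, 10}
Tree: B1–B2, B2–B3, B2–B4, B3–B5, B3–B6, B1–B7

A tree decomposition must satisfy three properties: every vertex lies in some bag; for every edge, both endpoints lie together in some bag; and for every vertex, the bags containing it form a connected subtree. Here edge (2,4) lies in no bag, so the decomposition is invalid.

No — edge (2,4) lies in no bag.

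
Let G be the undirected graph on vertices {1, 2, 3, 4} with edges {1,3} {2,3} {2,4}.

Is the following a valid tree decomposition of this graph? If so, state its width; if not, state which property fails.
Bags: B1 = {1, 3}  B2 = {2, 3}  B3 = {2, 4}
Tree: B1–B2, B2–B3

Yes; width 1.

Vertex coverage: the bags together contain {1, 2, 3, 4}, the full vertex set. Edge coverage: each edge of G has both endpoints in at least one bag. Running intersection: for every vertex, the bags containing it form a connected subtree. All three properties hold, so this is a valid tree decomposition of width max|bag| − 1 = 1, and hence tw(G) ≤ 1.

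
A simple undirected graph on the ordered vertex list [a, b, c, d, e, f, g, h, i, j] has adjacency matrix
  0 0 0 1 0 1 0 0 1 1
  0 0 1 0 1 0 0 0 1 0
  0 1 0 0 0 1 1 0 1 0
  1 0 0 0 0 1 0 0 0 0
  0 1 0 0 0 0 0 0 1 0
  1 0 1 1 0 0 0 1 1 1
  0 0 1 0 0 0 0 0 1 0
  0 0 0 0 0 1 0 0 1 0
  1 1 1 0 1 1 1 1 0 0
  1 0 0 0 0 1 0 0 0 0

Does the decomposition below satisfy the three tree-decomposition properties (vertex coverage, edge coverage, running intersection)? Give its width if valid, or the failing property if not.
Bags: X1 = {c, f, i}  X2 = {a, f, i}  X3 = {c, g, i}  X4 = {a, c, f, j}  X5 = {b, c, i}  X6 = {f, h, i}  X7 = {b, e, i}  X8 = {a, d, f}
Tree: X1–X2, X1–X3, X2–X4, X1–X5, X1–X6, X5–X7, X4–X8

A tree decomposition must satisfy three properties: every vertex lies in some bag; for every edge, both endpoints lie together in some bag; and for every vertex, the bags containing it form a connected subtree. Here bags containing vertex c are not connected in the tree, so the decomposition is invalid.

No — bags containing vertex c are not connected in the tree.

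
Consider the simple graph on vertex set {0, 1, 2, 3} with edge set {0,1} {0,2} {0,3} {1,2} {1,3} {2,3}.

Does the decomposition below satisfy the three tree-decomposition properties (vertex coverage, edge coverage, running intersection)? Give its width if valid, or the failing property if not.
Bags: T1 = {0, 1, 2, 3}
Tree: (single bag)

Every vertex of G appears in some bag (union = {0, 1, 2, 3}); every edge is covered by a bag; and for each vertex v the set of bags containing v is connected in the bag tree. The decomposition is therefore valid. The largest bag has 4 vertices, so the width is 3.

Yes; width 3.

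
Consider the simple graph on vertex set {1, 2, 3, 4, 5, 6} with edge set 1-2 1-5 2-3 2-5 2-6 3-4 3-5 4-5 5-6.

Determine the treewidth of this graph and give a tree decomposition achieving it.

The largest bag has 3 vertices, giving width 2; this decomposition certifies tw(G) ≤ 2. For the lower bound, the 3 vertices {1, 2, 5} are pairwise adjacent, and any tree decomposition puts a clique entirely inside one bag — forcing width ≥ 2. The upper and lower bounds meet at 2, so that is the treewidth.

Treewidth 2.
Bags: B1 = {1, 2, 5}  B2 = {2, 3, 5}  B3 = {3, 4, 5}  B4 = {2, 5, 6}
Tree: B1–B2, B2–B3, B2–B4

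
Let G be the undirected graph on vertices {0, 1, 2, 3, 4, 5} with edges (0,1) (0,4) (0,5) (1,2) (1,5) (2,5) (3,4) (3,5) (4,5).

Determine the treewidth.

A width-2 tree decomposition is:
Bags: B1 = {3, 4, 5}  B2 = {0, 4, 5}  B3 = {0, 1, 5}  B4 = {1, 2, 5}
Tree: B1–B2, B2–B3, B3–B4
The largest bag has 3 vertices, giving width 2; this decomposition certifies tw(G) ≤ 2. For the lower bound, the 3 vertices {0, 1, 5} are pairwise adjacent, and any tree decomposition puts a clique entirely inside one bag — forcing width ≥ 2. Therefore the treewidth is 2.

2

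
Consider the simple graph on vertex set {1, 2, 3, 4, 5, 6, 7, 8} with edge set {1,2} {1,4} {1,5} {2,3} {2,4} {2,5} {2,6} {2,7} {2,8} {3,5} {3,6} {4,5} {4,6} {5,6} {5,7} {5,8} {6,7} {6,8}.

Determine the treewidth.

3

A width-3 tree decomposition is:
Bags: B1 = {2, 3, 5, 6}  B2 = {2, 5, 6, 8}  B3 = {2, 4, 5, 6}  B4 = {2, 5, 6, 7}  B5 = {1, 2, 4, 5}
Tree: B1–B2, B1–B3, B2–B4, B3–B5
Every bag has size at most 4, so the width is 4 − 1 = 3 and tw(G) ≤ 3. Conversely, {1, 2, 4, 5} is a clique of size 4, and the vertices of any clique must share a bag in every tree decomposition; so some bag has ≥ 4 vertices and tw(G) ≥ 3. Hence tw(G) = 3 exactly.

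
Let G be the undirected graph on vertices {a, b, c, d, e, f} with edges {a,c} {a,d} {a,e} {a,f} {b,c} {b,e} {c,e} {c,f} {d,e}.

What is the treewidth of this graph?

2

A width-2 tree decomposition is:
Bags: B1 = {a, c, e}  B2 = {a, d, e}  B3 = {a, c, f}  B4 = {b, c, e}
Tree: B1–B2, B1–B3, B1–B4
Each bag holds 3 vertices, so the decomposition has width 2, which upper-bounds the treewidth. On the other hand G contains the 3-clique {a, d, e}. A clique must lie in a single bag of any decomposition, so no decomposition can have width below 2. The upper and lower bounds meet at 2, so that is the treewidth.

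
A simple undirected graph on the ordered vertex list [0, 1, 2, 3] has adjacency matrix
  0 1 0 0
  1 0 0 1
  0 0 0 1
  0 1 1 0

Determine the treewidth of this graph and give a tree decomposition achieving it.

Treewidth 1.
One optimal decomposition is:
Bags: B1 = {2, 3}  B2 = {1, 3}  B3 = {0, 1}
Tree: B1–B2, B2–B3

Each bag holds 2 vertices, so the decomposition has width 1, which upper-bounds the treewidth. Since G has at least one edge (e.g. 2–3), it is not an edgeless graph, so tw(G) ≥ 1. The upper and lower bounds meet at 1, so that is the treewidth.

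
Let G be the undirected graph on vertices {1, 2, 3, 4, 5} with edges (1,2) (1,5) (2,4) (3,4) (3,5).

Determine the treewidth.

A width-2 tree decomposition is:
Bags: B1 = {1, 2, 5}  B2 = {2, 4, 5}  B3 = {3, 4, 5}
Tree: B1–B2, B2–B3
The largest bag has 3 vertices, giving width 2; this decomposition certifies tw(G) ≤ 2. For the lower bound, G contains the cycle 5–1–2–4–3–5, so G is not a forest; only forests have treewidth ≤ 1, hence tw(G) ≥ 2. Hence tw(G) = 2 exactly.

2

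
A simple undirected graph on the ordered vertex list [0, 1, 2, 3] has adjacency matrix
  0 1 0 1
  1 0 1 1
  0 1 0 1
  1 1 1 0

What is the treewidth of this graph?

2

A width-2 tree decomposition is:
Bags: B1 = {0, 1, 3}  B2 = {1, 2, 3}
Tree: B1–B2
The largest bag has 3 vertices, giving width 2; this decomposition certifies tw(G) ≤ 2. Conversely, {0, 1, 3} is a clique of size 3, and the vertices of any clique must share a bag in every tree decomposition; so some bag has ≥ 3 vertices and tw(G) ≥ 2. Therefore the treewidth is 2.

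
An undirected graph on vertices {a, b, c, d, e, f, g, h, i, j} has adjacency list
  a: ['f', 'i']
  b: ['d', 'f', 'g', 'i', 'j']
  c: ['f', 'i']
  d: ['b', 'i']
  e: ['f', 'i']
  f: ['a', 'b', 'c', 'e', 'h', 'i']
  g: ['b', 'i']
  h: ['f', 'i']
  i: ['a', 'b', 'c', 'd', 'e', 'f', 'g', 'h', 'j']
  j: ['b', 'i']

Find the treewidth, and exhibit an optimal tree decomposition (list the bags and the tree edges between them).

Treewidth 2.
One such decomposition:
Bags: B1 = {b, g, i}  B2 = {b, d, i}  B3 = {b, f, i}  B4 = {b, i, j}  B5 = {e, f, i}  B6 = {c, f, i}  B7 = {f, h, i}  B8 = {a, f, i}
Tree: B1–B2, B1–B3, B1–B4, B3–B5, B5–B6, B5–B7, B5–B8

Every bag has size at most 3, so the width is 3 − 1 = 2 and tw(G) ≤ 2. On the other hand G contains the 3-clique {b, d, i}. A clique must lie in a single bag of any decomposition, so no decomposition can have width below 2. Therefore the treewidth is 2.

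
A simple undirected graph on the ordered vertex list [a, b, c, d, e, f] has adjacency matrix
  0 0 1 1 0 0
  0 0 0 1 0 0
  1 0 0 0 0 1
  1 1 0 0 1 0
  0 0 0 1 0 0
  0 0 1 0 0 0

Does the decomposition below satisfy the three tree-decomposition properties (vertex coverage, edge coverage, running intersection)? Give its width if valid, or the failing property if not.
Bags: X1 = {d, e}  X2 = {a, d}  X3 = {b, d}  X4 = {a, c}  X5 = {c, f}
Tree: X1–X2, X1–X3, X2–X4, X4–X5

Every vertex of G appears in some bag (union = {a, b, c, d, e, f}); every edge is covered by a bag; and for each vertex v the set of bags containing v is connected in the bag tree. The decomposition is therefore valid. The largest bag has 2 vertices, so the width is 1.

Yes; width 1.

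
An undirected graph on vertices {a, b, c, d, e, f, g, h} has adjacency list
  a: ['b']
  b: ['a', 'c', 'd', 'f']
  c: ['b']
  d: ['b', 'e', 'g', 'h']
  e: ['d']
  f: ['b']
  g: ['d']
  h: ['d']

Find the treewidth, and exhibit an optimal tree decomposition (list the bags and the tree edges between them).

The largest bag has 2 vertices, giving width 1; this decomposition certifies tw(G) ≤ 1. Any graph with an edge has treewidth ≥ 1, and G has the edge d–b. The upper and lower bounds meet at 1, so that is the treewidth.

Treewidth 1.
One such decomposition:
Bags: B1 = {b, d}  B2 = {d, g}  B3 = {d, h}  B4 = {a, b}  B5 = {d, e}  B6 = {b, c}  B7 = {b, f}
Tree: B1–B2, B1–B3, B1–B4, B1–B5, B4–B6, B4–B7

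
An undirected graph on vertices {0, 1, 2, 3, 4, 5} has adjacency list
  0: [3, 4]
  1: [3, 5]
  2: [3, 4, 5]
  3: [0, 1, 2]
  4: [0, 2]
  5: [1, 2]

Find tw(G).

A width-2 tree decomposition is:
Bags: B1 = {1, 3, 5}  B2 = {2, 3, 5}  B3 = {0, 2, 3}  B4 = {0, 2, 4}
Tree: B1–B2, B2–B3, B3–B4
The largest bag has 3 vertices, giving width 2; this decomposition certifies tw(G) ≤ 2. The edges 1–5–2–3–1 form a cycle, so G is not a tree and its treewidth is at least 2. The upper and lower bounds meet at 2, so that is the treewidth.

2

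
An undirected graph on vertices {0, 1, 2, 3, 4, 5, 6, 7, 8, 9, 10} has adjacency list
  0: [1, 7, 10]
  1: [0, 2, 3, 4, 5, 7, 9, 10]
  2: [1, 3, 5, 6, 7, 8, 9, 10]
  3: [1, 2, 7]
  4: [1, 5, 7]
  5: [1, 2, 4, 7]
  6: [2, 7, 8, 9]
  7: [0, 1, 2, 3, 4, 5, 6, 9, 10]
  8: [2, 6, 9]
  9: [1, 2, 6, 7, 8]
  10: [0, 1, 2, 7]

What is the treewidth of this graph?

A width-3 tree decomposition is:
Bags: B1 = {1, 2, 7, 9}  B2 = {2, 6, 7, 9}  B3 = {1, 2, 5, 7}  B4 = {1, 4, 5, 7}  B5 = {1, 2, 7, 10}  B6 = {1, 2, 3, 7}  B7 = {2, 6, 8, 9}  B8 = {0, 1, 7, 10}
Tree: B1–B2, B1–B3, B3–B4, B3–B5, B5–B6, B2–B7, B5–B8
Every bag has size at most 4, so the width is 4 − 1 = 3 and tw(G) ≤ 3. On the other hand G contains the 4-clique {2, 6, 8, 9}. A clique must lie in a single bag of any decomposition, so no decomposition can have width below 3. Hence tw(G) = 3 exactly.

3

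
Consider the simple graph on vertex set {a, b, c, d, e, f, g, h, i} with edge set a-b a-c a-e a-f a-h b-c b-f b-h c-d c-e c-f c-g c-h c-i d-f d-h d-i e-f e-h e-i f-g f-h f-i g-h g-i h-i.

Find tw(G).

A width-4 tree decomposition is:
Bags: B1 = {c, e, f, h, i}  B2 = {a, c, e, f, h}  B3 = {c, f, g, h, i}  B4 = {c, d, f, h, i}  B5 = {a, b, c, f, h}
Tree: B1–B2, B1–B3, B1–B4, B2–B5
The largest bag has 5 vertices, giving width 4; this decomposition certifies tw(G) ≤ 4. On the other hand G contains the 5-clique {a, c, e, f, h}. A clique must lie in a single bag of any decomposition, so no decomposition can have width below 4. Therefore the treewidth is 4.

4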